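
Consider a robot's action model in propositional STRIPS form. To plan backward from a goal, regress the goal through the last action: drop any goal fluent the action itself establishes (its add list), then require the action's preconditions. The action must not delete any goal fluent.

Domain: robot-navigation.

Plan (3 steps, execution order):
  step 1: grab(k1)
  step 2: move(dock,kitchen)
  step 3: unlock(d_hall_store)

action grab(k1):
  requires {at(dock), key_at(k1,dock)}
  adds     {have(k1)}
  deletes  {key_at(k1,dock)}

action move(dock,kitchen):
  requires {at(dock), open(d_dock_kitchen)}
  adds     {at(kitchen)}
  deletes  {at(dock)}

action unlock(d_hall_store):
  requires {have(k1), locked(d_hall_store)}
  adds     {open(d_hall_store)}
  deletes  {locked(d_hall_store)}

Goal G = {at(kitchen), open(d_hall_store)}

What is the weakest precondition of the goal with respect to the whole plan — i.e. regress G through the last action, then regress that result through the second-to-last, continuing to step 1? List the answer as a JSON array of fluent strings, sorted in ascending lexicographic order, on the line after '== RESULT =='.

Work backward from the goal:
  through step 3 (unlock(d_hall_store)): drop {open(d_hall_store)}, keep {at(kitchen)}, require {have(k1), locked(d_hall_store)}
    → {at(kitchen), have(k1), locked(d_hall_store)}
  through step 2 (move(dock,kitchen)): drop {at(kitchen)}, keep {have(k1), locked(d_hall_store)}, require {at(dock), open(d_dock_kitchen)}
    → {at(dock), have(k1), locked(d_hall_store), open(d_dock_kitchen)}
  through step 1 (grab(k1)): drop {have(k1)}, keep {at(dock), locked(d_hall_store), open(d_dock_kitchen)}, require {at(dock), key_at(k1,dock)}
    → {at(dock), key_at(k1,dock), locked(d_hall_store), open(d_dock_kitchen)}

== RESULT ==
["at(dock)", "key_at(k1,dock)", "locked(d_hall_store)", "open(d_dock_kitchen)"]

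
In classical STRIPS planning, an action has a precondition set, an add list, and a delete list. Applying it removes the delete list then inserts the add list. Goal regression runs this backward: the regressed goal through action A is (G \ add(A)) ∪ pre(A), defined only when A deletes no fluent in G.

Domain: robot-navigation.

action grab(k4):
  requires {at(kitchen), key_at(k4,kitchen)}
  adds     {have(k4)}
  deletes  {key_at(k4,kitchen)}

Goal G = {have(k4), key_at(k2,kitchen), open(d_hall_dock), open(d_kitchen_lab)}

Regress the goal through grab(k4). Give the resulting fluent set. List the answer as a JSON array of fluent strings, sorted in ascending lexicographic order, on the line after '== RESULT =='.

Compute (G \ add) ∪ pre:
  G ∩ del = {}  (empty — regression defined)
  G \ add = {have(k4), key_at(k2,kitchen), open(d_hall_dock), open(d_kitchen_lab)} \ {have(k4)} = {key_at(k2,kitchen), open(d_hall_dock), open(d_kitchen_lab)}
  ∪ pre   = {key_at(k2,kitchen), open(d_hall_dock), open(d_kitchen_lab)} ∪ {at(kitchen), key_at(k4,kitchen)}
          = {at(kitchen), key_at(k2,kitchen), key_at(k4,kitchen), open(d_hall_dock), open(d_kitchen_lab)}

== RESULT ==
["at(kitchen)", "key_at(k2,kitchen)", "key_at(k4,kitchen)", "open(d_hall_dock)", "open(d_kitchen_lab)"]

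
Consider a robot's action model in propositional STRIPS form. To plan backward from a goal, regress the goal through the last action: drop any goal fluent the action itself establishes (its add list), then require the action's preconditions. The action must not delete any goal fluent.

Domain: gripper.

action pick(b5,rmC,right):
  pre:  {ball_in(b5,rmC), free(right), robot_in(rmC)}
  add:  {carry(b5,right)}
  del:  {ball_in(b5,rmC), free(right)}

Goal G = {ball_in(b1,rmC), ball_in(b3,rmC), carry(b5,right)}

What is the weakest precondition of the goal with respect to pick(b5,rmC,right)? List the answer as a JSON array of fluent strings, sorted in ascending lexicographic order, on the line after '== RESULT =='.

Compute (G \ add) ∪ pre:
  G ∩ del = {}  (empty — regression defined)
  G \ add = {ball_in(b1,rmC), ball_in(b3,rmC), carry(b5,right)} \ {carry(b5,right)} = {ball_in(b1,rmC), ball_in(b3,rmC)}
  ∪ pre   = {ball_in(b1,rmC), ball_in(b3,rmC)} ∪ {ball_in(b5,rmC), free(right), robot_in(rmC)}
          = {ball_in(b1,rmC), ball_in(b3,rmC), ball_in(b5,rmC), free(right), robot_in(rmC)}

== RESULT ==
["ball_in(b1,rmC)", "ball_in(b3,rmC)", "ball_in(b5,rmC)", "free(right)", "robot_in(rmC)"]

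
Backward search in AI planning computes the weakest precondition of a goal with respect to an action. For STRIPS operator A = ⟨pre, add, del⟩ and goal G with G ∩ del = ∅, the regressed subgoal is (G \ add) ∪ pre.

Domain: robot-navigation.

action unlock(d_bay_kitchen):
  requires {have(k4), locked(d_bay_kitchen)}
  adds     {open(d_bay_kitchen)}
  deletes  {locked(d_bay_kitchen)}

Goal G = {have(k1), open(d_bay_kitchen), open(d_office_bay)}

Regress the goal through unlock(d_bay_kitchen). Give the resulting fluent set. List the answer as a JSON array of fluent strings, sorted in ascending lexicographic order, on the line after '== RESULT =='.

Regress:
  G ∩ del = {}  (empty — regression defined)
  G \ add = {have(k1), open(d_bay_kitchen), open(d_office_bay)} \ {open(d_bay_kitchen)} = {have(k1), open(d_office_bay)}
  ∪ pre   = {have(k1), open(d_office_bay)} ∪ {have(k4), locked(d_bay_kitchen)}
          = {have(k1), have(k4), locked(d_bay_kitchen), open(d_office_bay)}

== RESULT ==
["have(k1)", "have(k4)", "locked(d_bay_kitchen)", "open(d_office_bay)"]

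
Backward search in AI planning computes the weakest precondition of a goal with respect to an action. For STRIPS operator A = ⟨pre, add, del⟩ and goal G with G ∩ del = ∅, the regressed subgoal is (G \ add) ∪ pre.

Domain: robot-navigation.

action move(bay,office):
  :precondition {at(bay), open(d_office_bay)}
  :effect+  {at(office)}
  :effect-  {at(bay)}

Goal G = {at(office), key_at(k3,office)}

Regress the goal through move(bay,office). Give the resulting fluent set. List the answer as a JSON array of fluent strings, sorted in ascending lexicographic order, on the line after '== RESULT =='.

Compute (G \ add) ∪ pre:
  G ∩ del = {}  (empty — regression defined)
  G \ add = {at(office), key_at(k3,office)} \ {at(office)} = {key_at(k3,office)}
  ∪ pre   = {key_at(k3,office)} ∪ {at(bay), open(d_office_bay)}
          = {at(bay), key_at(k3,office), open(d_office_bay)}

== RESULT ==
["at(bay)", "key_at(k3,office)", "open(d_office_bay)"]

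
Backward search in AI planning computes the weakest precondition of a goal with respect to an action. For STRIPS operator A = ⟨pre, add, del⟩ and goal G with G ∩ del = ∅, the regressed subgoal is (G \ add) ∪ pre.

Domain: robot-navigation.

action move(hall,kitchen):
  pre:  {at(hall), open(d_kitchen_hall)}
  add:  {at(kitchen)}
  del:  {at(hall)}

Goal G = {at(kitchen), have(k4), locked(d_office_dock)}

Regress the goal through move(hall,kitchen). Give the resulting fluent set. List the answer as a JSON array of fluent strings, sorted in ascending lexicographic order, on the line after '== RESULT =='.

Compute (G \ add) ∪ pre:
  G ∩ del = {}  (empty — regression defined)
  G \ add = {at(kitchen), have(k4), locked(d_office_dock)} \ {at(kitchen)} = {have(k4), locked(d_office_dock)}
  ∪ pre   = {have(k4), locked(d_office_dock)} ∪ {at(hall), open(d_kitchen_hall)}
          = {at(hall), have(k4), locked(d_office_dock), open(d_kitchen_hall)}

== RESULT ==
["at(hall)", "have(k4)", "locked(d_office_dock)", "open(d_kitchen_hall)"]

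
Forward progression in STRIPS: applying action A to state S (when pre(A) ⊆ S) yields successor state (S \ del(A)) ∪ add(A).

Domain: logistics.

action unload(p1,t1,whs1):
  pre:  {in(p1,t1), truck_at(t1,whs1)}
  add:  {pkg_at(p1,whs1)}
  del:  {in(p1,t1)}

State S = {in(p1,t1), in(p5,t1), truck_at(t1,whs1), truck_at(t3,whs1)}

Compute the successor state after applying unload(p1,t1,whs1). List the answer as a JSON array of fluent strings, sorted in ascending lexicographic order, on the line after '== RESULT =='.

Compute (S \ del) ∪ add:
  pre ⊆ S: {in(p1,t1), truck_at(t1,whs1)} ⊆ S  — applicable
  S \ del = {in(p5,t1), truck_at(t1,whs1), truck_at(t3,whs1)}
  ∪ add   = {in(p5,t1), pkg_at(p1,whs1), truck_at(t1,whs1), truck_at(t3,whs1)}

== RESULT ==
["in(p5,t1)", "pkg_at(p1,whs1)", "truck_at(t1,whs1)", "truck_at(t3,whs1)"]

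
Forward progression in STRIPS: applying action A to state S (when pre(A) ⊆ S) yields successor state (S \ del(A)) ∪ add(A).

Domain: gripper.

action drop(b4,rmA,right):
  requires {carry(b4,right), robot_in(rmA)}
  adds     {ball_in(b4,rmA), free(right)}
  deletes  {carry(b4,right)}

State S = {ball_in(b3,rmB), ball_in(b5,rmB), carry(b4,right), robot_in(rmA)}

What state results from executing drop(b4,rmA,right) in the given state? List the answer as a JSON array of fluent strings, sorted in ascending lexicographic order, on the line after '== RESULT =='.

Progress:
  pre ⊆ S: {carry(b4,right), robot_in(rmA)} ⊆ S  — applicable
  S \ del = {ball_in(b3,rmB), ball_in(b5,rmB), robot_in(rmA)}
  ∪ add   = {ball_in(b3,rmB), ball_in(b4,rmA), ball_in(b5,rmB), free(right), robot_in(rmA)}

== RESULT ==
["ball_in(b3,rmB)", "ball_in(b4,rmA)", "ball_in(b5,rmB)", "free(right)", "robot_in(rmA)"]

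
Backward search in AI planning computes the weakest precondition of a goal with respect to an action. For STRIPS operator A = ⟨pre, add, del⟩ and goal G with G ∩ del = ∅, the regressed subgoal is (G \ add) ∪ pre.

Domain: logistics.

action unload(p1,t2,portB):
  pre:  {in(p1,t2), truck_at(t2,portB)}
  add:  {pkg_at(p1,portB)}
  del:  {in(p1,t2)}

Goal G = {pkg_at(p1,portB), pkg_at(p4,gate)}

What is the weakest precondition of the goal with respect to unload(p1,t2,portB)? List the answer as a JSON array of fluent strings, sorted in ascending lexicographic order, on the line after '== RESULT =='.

Compute (G \ add) ∪ pre:
  G ∩ del = {}  (empty — regression defined)
  G \ add = {pkg_at(p1,portB), pkg_at(p4,gate)} \ {pkg_at(p1,portB)} = {pkg_at(p4,gate)}
  ∪ pre   = {pkg_at(p4,gate)} ∪ {in(p1,t2), truck_at(t2,portB)}
          = {in(p1,t2), pkg_at(p4,gate), truck_at(t2,portB)}

== RESULT ==
["in(p1,t2)", "pkg_at(p4,gate)", "truck_at(t2,portB)"]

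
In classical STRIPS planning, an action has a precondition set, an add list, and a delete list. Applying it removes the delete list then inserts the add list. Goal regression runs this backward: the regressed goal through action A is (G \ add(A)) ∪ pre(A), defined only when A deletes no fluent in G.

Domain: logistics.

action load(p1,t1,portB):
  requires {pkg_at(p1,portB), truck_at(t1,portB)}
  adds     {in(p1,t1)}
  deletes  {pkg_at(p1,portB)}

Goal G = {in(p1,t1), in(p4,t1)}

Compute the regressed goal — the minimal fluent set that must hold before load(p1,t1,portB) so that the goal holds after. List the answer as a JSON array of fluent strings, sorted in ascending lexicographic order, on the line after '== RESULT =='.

Compute (G \ add) ∪ pre:
  G ∩ del = {}  (empty — regression defined)
  G \ add = {in(p1,t1), in(p4,t1)} \ {in(p1,t1)} = {in(p4,t1)}
  ∪ pre   = {in(p4,t1)} ∪ {pkg_at(p1,portB), truck_at(t1,portB)}
          = {in(p4,t1), pkg_at(p1,portB), truck_at(t1,portB)}

== RESULT ==
["in(p4,t1)", "pkg_at(p1,portB)", "truck_at(t1,portB)"]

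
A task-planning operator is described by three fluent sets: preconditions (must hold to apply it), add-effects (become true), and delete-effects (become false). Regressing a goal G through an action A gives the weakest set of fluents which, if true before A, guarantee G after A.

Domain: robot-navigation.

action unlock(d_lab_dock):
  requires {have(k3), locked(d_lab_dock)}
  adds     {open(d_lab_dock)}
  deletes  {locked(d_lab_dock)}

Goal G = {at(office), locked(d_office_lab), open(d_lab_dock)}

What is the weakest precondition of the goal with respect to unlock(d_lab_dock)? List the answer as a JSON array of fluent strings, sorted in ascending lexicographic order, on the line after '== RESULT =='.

Compute (G \ add) ∪ pre:
  G ∩ del = {}  (empty — regression defined)
  G \ add = {at(office), locked(d_office_lab), open(d_lab_dock)} \ {open(d_lab_dock)} = {at(office), locked(d_office_lab)}
  ∪ pre   = {at(office), locked(d_office_lab)} ∪ {have(k3), locked(d_lab_dock)}
          = {at(office), have(k3), locked(d_lab_dock), locked(d_office_lab)}

== RESULT ==
["at(office)", "have(k3)", "locked(d_lab_dock)", "locked(d_office_lab)"]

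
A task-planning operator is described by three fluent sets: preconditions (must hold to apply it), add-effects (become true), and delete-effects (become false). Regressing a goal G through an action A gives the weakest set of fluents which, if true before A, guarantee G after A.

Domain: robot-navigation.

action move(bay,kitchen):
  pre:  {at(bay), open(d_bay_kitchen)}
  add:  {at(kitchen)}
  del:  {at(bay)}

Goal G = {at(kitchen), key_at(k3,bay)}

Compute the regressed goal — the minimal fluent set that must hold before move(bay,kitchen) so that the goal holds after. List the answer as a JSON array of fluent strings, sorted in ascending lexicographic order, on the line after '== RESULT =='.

Regress:
  G ∩ del = {}  (empty — regression defined)
  G \ add = {at(kitchen), key_at(k3,bay)} \ {at(kitchen)} = {key_at(k3,bay)}
  ∪ pre   = {key_at(k3,bay)} ∪ {at(bay), open(d_bay_kitchen)}
          = {at(bay), key_at(k3,bay), open(d_bay_kitchen)}

== RESULT ==
["at(bay)", "key_at(k3,bay)", "open(d_bay_kitchen)"]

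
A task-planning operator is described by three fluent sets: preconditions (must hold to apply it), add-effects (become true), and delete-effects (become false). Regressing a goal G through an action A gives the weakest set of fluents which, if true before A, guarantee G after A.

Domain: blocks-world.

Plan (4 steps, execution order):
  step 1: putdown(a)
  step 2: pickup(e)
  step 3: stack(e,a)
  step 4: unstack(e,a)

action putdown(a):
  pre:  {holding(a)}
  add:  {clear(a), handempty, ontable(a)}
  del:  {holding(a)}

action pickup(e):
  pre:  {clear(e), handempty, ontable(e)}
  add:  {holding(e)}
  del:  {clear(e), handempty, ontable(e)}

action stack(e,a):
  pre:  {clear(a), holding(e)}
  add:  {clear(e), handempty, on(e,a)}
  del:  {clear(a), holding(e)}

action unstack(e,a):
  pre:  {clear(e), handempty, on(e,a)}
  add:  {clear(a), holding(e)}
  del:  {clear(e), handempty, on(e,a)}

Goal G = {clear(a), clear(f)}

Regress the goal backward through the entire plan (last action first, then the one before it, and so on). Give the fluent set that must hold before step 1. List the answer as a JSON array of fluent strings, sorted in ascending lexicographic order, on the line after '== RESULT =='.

Work backward from the goal:
  through step 4 (unstack(e,a)): drop {clear(a)}, keep {clear(f)}, require {clear(e), handempty, on(e,a)}
    → {clear(e), clear(f), handempty, on(e,a)}
  through step 3 (stack(e,a)): drop {clear(e), handempty, on(e,a)}, keep {clear(f)}, require {clear(a), holding(e)}
    → {clear(a), clear(f), holding(e)}
  through step 2 (pickup(e)): drop {holding(e)}, keep {clear(a), clear(f)}, require {clear(e), handempty, ontable(e)}
    → {clear(a), clear(e), clear(f), handempty, ontable(e)}
  through step 1 (putdown(a)): drop {clear(a), handempty}, keep {clear(e), clear(f), ontable(e)}, require {holding(a)}
    → {clear(e), clear(f), holding(a), ontable(e)}

== RESULT ==
["clear(e)", "clear(f)", "holding(a)", "ontable(e)"]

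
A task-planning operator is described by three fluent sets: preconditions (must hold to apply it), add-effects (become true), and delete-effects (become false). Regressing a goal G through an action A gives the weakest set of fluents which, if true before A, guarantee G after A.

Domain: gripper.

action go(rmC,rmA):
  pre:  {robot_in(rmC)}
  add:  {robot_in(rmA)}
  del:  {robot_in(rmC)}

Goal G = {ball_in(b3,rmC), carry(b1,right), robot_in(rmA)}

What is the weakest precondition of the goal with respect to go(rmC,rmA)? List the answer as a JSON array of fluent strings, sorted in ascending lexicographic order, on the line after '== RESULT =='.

Compute (G \ add) ∪ pre:
  G ∩ del = {}  (empty — regression defined)
  G \ add = {ball_in(b3,rmC), carry(b1,right), robot_in(rmA)} \ {robot_in(rmA)} = {ball_in(b3,rmC), carry(b1,right)}
  ∪ pre   = {ball_in(b3,rmC), carry(b1,right)} ∪ {robot_in(rmC)}
          = {ball_in(b3,rmC), carry(b1,right), robot_in(rmC)}

== RESULT ==
["ball_in(b3,rmC)", "carry(b1,right)", "robot_in(rmC)"]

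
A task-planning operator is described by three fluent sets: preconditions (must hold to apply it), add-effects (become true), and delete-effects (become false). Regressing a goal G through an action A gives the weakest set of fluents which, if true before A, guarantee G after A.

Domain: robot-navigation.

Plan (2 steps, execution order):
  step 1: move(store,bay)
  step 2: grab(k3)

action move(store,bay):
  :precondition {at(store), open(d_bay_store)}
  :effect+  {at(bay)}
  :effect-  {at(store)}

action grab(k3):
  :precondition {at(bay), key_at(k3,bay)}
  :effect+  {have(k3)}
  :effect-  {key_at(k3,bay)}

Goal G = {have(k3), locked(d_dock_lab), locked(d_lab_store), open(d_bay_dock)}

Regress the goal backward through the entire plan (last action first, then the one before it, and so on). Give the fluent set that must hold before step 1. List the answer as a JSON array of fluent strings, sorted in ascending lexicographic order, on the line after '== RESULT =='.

Regress step by step:
  through step 2 (grab(k3)): drop {have(k3)}, keep {locked(d_dock_lab), locked(d_lab_store), open(d_bay_dock)}, require {at(bay), key_at(k3,bay)}
    → {at(bay), key_at(k3,bay), locked(d_dock_lab), locked(d_lab_store), open(d_bay_dock)}
  through step 1 (move(store,bay)): drop {at(bay)}, keep {key_at(k3,bay), locked(d_dock_lab), locked(d_lab_store), open(d_bay_dock)}, require {at(store), open(d_bay_store)}
    → {at(store), key_at(k3,bay), locked(d_dock_lab), locked(d_lab_store), open(d_bay_dock), open(d_bay_store)}

== RESULT ==
["at(store)", "key_at(k3,bay)", "locked(d_dock_lab)", "locked(d_lab_store)", "open(d_bay_dock)", "open(d_bay_store)"]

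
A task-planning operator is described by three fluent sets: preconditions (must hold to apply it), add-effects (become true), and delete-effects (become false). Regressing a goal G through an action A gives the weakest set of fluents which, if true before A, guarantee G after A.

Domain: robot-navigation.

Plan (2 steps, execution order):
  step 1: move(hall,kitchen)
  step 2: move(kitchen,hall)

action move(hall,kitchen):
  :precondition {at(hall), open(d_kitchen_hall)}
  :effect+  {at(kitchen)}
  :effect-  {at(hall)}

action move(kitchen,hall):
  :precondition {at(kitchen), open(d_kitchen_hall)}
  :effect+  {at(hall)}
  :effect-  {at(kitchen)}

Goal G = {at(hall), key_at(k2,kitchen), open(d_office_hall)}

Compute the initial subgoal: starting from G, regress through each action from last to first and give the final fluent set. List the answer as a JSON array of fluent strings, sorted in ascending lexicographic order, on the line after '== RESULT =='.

Regress step by step:
  through step 2 (move(kitchen,hall)): drop {at(hall)}, keep {key_at(k2,kitchen), open(d_office_hall)}, require {at(kitchen), open(d_kitchen_hall)}
    → {at(kitchen), key_at(k2,kitchen), open(d_kitchen_hall), open(d_office_hall)}
  through step 1 (move(hall,kitchen)): drop {at(kitchen)}, keep {key_at(k2,kitchen), open(d_kitchen_hall), open(d_office_hall)}, require {at(hall), open(d_kitchen_hall)}
    → {at(hall), key_at(k2,kitchen), open(d_kitchen_hall), open(d_office_hall)}

== RESULT ==
["at(hall)", "key_at(k2,kitchen)", "open(d_kitchen_hall)", "open(d_office_hall)"]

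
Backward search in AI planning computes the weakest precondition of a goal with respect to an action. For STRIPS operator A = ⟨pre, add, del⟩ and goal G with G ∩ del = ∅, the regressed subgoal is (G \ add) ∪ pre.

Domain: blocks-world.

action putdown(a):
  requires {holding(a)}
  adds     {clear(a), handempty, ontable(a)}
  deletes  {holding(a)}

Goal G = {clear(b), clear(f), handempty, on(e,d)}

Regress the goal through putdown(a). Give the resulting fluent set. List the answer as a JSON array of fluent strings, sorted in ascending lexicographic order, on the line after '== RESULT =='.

Regress:
  G ∩ del = {}  (empty — regression defined)
  G \ add = {clear(b), clear(f), handempty, on(e,d)} \ {clear(a), handempty, ontable(a)} = {clear(b), clear(f), on(e,d)}
  ∪ pre   = {clear(b), clear(f), on(e,d)} ∪ {holding(a)}
          = {clear(b), clear(f), holding(a), on(e,d)}

== RESULT ==
["clear(b)", "clear(f)", "holding(a)", "on(e,d)"]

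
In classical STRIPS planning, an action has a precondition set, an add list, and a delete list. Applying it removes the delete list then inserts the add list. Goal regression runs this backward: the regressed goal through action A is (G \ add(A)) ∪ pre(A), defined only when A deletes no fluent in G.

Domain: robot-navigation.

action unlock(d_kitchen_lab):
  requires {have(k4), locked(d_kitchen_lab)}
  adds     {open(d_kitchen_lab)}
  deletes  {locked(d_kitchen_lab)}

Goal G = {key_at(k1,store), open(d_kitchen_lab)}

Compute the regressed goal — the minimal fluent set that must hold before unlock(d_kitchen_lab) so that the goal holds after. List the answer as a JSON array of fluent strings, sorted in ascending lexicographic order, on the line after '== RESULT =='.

Compute (G \ add) ∪ pre:
  G ∩ del = {}  (empty — regression defined)
  G \ add = {key_at(k1,store), open(d_kitchen_lab)} \ {open(d_kitchen_lab)} = {key_at(k1,store)}
  ∪ pre   = {key_at(k1,store)} ∪ {have(k4), locked(d_kitchen_lab)}
          = {have(k4), key_at(k1,store), locked(d_kitchen_lab)}

== RESULT ==
["have(k4)", "key_at(k1,store)", "locked(d_kitchen_lab)"]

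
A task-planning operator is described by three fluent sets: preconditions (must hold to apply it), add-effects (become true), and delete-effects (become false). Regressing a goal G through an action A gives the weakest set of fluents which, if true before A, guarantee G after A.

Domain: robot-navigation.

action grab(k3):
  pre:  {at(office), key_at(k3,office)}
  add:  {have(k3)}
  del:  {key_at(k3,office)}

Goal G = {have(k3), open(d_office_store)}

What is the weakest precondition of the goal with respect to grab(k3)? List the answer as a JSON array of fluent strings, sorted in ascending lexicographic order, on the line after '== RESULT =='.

Regress:
  G ∩ del = {}  (empty — regression defined)
  G \ add = {have(k3), open(d_office_store)} \ {have(k3)} = {open(d_office_store)}
  ∪ pre   = {open(d_office_store)} ∪ {at(office), key_at(k3,office)}
          = {at(office), key_at(k3,office), open(d_office_store)}

== RESULT ==
["at(office)", "key_at(k3,office)", "open(d_office_store)"]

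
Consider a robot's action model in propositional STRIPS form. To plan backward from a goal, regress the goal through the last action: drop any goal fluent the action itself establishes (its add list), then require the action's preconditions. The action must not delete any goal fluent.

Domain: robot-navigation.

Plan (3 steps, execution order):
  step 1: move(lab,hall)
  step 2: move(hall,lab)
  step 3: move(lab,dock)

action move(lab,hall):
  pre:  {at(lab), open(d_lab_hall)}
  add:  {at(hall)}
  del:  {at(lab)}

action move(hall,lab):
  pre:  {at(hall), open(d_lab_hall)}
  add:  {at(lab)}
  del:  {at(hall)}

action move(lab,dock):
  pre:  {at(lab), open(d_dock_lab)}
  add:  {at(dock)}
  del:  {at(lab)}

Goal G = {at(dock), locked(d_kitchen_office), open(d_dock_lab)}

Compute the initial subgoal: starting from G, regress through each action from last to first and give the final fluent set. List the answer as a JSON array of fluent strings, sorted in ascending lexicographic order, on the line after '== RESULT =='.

Regress step by step:
  through step 3 (move(lab,dock)): drop {at(dock)}, keep {locked(d_kitchen_office), open(d_dock_lab)}, require {at(lab), open(d_dock_lab)}
    → {at(lab), locked(d_kitchen_office), open(d_dock_lab)}
  through step 2 (move(hall,lab)): drop {at(lab)}, keep {locked(d_kitchen_office), open(d_dock_lab)}, require {at(hall), open(d_lab_hall)}
    → {at(hall), locked(d_kitchen_office), open(d_dock_lab), open(d_lab_hall)}
  through step 1 (move(lab,hall)): drop {at(hall)}, keep {locked(d_kitchen_office), open(d_dock_lab), open(d_lab_hall)}, require {at(lab), open(d_lab_hall)}
    → {at(lab), locked(d_kitchen_office), open(d_dock_lab), open(d_lab_hall)}

== RESULT ==
["at(lab)", "locked(d_kitchen_office)", "open(d_dock_lab)", "open(d_lab_hall)"]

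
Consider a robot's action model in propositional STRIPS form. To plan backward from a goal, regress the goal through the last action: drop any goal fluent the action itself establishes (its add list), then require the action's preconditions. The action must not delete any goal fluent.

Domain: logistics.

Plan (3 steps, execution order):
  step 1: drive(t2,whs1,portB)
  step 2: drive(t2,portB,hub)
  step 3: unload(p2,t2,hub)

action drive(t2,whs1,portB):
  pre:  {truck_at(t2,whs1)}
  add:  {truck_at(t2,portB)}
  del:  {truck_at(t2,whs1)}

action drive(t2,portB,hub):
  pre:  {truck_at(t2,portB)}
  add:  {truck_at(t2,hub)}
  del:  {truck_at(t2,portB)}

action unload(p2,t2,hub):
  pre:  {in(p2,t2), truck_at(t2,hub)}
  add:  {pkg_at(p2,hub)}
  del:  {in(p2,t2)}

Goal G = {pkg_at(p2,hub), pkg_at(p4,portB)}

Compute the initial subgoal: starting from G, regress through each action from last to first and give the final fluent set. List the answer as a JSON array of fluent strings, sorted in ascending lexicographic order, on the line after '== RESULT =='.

Regress step by step:
  through step 3 (unload(p2,t2,hub)): drop {pkg_at(p2,hub)}, keep {pkg_at(p4,portB)}, require {in(p2,t2), truck_at(t2,hub)}
    → {in(p2,t2), pkg_at(p4,portB), truck_at(t2,hub)}
  through step 2 (drive(t2,portB,hub)): drop {truck_at(t2,hub)}, keep {in(p2,t2), pkg_at(p4,portB)}, require {truck_at(t2,portB)}
    → {in(p2,t2), pkg_at(p4,portB), truck_at(t2,portB)}
  through step 1 (drive(t2,whs1,portB)): drop {truck_at(t2,portB)}, keep {in(p2,t2), pkg_at(p4,portB)}, require {truck_at(t2,whs1)}
    → {in(p2,t2), pkg_at(p4,portB), truck_at(t2,whs1)}

== RESULT ==
["in(p2,t2)", "pkg_at(p4,portB)", "truck_at(t2,whs1)"]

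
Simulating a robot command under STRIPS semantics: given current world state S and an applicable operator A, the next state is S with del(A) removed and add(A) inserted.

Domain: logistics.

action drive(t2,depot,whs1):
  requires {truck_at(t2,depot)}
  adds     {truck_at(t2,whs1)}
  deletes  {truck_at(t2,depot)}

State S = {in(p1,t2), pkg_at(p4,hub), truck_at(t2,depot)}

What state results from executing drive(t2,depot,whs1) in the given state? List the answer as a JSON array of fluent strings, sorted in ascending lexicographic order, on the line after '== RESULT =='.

Progress:
  pre ⊆ S: {truck_at(t2,depot)} ⊆ S  — applicable
  S \ del = {in(p1,t2), pkg_at(p4,hub)}
  ∪ add   = {in(p1,t2), pkg_at(p4,hub), truck_at(t2,whs1)}

== RESULT ==
["in(p1,t2)", "pkg_at(p4,hub)", "truck_at(t2,whs1)"]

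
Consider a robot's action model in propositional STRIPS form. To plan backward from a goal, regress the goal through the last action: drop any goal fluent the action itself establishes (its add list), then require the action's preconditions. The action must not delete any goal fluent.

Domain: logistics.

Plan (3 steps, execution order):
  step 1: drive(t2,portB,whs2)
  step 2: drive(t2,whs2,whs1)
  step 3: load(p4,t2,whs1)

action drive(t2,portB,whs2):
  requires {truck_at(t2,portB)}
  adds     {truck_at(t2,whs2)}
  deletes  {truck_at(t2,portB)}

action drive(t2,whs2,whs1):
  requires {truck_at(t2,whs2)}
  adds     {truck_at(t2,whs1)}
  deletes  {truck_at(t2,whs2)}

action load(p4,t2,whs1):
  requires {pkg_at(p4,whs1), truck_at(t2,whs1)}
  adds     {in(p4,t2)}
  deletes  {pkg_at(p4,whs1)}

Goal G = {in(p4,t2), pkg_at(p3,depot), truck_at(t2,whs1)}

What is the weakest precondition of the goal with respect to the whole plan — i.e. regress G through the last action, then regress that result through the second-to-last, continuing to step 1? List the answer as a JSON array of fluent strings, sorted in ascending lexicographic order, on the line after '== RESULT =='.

Regress step by step:
  through step 3 (load(p4,t2,whs1)): drop {in(p4,t2)}, keep {pkg_at(p3,depot), truck_at(t2,whs1)}, require {pkg_at(p4,whs1), truck_at(t2,whs1)}
    → {pkg_at(p3,depot), pkg_at(p4,whs1), truck_at(t2,whs1)}
  through step 2 (drive(t2,whs2,whs1)): drop {truck_at(t2,whs1)}, keep {pkg_at(p3,depot), pkg_at(p4,whs1)}, require {truck_at(t2,whs2)}
    → {pkg_at(p3,depot), pkg_at(p4,whs1), truck_at(t2,whs2)}
  through step 1 (drive(t2,portB,whs2)): drop {truck_at(t2,whs2)}, keep {pkg_at(p3,depot), pkg_at(p4,whs1)}, require {truck_at(t2,portB)}
    → {pkg_at(p3,depot), pkg_at(p4,whs1), truck_at(t2,portB)}

== RESULT ==
["pkg_at(p3,depot)", "pkg_at(p4,whs1)", "truck_at(t2,portB)"]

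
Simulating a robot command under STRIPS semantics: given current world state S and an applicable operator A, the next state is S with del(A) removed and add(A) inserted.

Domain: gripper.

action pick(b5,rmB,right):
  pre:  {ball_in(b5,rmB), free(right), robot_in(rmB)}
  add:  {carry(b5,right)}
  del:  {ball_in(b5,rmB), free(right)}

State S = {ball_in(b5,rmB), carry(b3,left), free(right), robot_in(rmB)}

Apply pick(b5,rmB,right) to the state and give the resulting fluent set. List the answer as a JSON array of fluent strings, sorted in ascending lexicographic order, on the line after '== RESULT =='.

Compute (S \ del) ∪ add:
  pre ⊆ S: {ball_in(b5,rmB), free(right), robot_in(rmB)} ⊆ S  — applicable
  S \ del = {carry(b3,left), robot_in(rmB)}
  ∪ add   = {carry(b3,left), carry(b5,right), robot_in(rmB)}

== RESULT ==
["carry(b3,left)", "carry(b5,right)", "robot_in(rmB)"]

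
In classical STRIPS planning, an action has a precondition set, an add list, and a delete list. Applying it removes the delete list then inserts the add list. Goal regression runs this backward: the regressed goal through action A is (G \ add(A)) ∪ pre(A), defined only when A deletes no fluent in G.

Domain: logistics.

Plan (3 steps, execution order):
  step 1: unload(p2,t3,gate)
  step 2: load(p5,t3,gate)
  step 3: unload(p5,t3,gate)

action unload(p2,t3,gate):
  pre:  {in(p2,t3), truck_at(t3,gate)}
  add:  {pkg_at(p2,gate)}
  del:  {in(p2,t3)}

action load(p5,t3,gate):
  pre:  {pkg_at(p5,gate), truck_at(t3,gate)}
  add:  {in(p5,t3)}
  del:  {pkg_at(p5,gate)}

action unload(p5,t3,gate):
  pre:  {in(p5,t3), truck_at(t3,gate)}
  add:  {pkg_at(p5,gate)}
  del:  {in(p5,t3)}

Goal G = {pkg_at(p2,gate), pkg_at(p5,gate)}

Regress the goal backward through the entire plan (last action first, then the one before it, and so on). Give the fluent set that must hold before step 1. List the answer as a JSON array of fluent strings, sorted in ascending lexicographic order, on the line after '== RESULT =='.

Regress step by step:
  through step 3 (unload(p5,t3,gate)): drop {pkg_at(p5,gate)}, keep {pkg_at(p2,gate)}, require {in(p5,t3), truck_at(t3,gate)}
    → {in(p5,t3), pkg_at(p2,gate), truck_at(t3,gate)}
  through step 2 (load(p5,t3,gate)): drop {in(p5,t3)}, keep {pkg_at(p2,gate), truck_at(t3,gate)}, require {pkg_at(p5,gate), truck_at(t3,gate)}
    → {pkg_at(p2,gate), pkg_at(p5,gate), truck_at(t3,gate)}
  through step 1 (unload(p2,t3,gate)): drop {pkg_at(p2,gate)}, keep {pkg_at(p5,gate), truck_at(t3,gate)}, require {in(p2,t3), truck_at(t3,gate)}
    → {in(p2,t3), pkg_at(p5,gate), truck_at(t3,gate)}

== RESULT ==
["in(p2,t3)", "pkg_at(p5,gate)", "truck_at(t3,gate)"]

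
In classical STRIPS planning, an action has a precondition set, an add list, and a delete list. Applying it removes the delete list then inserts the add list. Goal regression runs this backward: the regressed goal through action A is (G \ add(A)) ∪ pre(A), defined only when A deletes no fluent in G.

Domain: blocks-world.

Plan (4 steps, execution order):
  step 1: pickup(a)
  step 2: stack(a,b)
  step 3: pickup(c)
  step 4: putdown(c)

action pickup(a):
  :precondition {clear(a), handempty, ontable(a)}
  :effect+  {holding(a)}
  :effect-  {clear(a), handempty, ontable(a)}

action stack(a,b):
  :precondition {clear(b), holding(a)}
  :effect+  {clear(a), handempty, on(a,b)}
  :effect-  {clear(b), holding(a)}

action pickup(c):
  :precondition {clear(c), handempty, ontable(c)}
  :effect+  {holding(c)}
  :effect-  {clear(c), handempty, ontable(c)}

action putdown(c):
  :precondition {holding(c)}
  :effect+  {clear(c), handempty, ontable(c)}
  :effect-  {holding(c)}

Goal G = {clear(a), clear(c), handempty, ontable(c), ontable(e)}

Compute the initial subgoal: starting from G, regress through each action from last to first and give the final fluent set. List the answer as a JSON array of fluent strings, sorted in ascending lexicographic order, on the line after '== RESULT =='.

Regress step by step:
  through step 4 (putdown(c)): drop {clear(c), handempty, ontable(c)}, keep {clear(a), ontable(e)}, require {holding(c)}
    → {clear(a), holding(c), ontable(e)}
  through step 3 (pickup(c)): drop {holding(c)}, keep {clear(a), ontable(e)}, require {clear(c), handempty, ontable(c)}
    → {clear(a), clear(c), handempty, ontable(c), ontable(e)}
  through step 2 (stack(a,b)): drop {clear(a), handempty}, keep {clear(c), ontable(c), ontable(e)}, require {clear(b), holding(a)}
    → {clear(b), clear(c), holding(a), ontable(c), ontable(e)}
  through step 1 (pickup(a)): drop {holding(a)}, keep {clear(b), clear(c), ontable(c), ontable(e)}, require {clear(a), handempty, ontable(a)}
    → {clear(a), clear(b), clear(c), handempty, ontable(a), ontable(c), ontable(e)}

== RESULT ==
["clear(a)", "clear(b)", "clear(c)", "handempty", "ontable(a)", "ontable(c)", "ontable(e)"]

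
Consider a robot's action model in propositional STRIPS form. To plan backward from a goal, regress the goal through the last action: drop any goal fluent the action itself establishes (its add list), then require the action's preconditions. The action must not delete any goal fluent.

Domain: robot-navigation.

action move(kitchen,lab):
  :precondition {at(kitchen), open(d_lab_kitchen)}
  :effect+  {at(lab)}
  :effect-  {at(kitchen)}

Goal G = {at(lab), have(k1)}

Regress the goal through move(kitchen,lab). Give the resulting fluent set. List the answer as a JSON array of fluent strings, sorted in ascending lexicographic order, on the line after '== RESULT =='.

Compute (G \ add) ∪ pre:
  G ∩ del = {}  (empty — regression defined)
  G \ add = {at(lab), have(k1)} \ {at(lab)} = {have(k1)}
  ∪ pre   = {have(k1)} ∪ {at(kitchen), open(d_lab_kitchen)}
          = {at(kitchen), have(k1), open(d_lab_kitchen)}

== RESULT ==
["at(kitchen)", "have(k1)", "open(d_lab_kitchen)"]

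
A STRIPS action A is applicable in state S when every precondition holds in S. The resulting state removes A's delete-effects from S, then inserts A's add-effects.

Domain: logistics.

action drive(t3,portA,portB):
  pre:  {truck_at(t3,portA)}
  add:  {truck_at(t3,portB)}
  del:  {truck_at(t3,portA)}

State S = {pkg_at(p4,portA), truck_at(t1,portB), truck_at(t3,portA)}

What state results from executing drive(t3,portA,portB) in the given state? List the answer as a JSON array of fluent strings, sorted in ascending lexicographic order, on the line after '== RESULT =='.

Compute (S \ del) ∪ add:
  pre ⊆ S: {truck_at(t3,portA)} ⊆ S  — applicable
  S \ del = {pkg_at(p4,portA), truck_at(t1,portB)}
  ∪ add   = {pkg_at(p4,portA), truck_at(t1,portB), truck_at(t3,portB)}

== RESULT ==
["pkg_at(p4,portA)", "truck_at(t1,portB)", "truck_at(t3,portB)"]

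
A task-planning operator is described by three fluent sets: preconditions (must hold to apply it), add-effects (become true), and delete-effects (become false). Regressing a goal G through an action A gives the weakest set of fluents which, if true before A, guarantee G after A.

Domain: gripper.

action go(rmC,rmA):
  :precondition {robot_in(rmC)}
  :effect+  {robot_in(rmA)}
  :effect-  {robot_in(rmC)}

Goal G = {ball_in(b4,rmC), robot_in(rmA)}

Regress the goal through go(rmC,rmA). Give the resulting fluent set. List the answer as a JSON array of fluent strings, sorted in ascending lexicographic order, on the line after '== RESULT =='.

Regress:
  G ∩ del = {}  (empty — regression defined)
  G \ add = {ball_in(b4,rmC), robot_in(rmA)} \ {robot_in(rmA)} = {ball_in(b4,rmC)}
  ∪ pre   = {ball_in(b4,rmC)} ∪ {robot_in(rmC)}
          = {ball_in(b4,rmC), robot_in(rmC)}

== RESULT ==
["ball_in(b4,rmC)", "robot_in(rmC)"]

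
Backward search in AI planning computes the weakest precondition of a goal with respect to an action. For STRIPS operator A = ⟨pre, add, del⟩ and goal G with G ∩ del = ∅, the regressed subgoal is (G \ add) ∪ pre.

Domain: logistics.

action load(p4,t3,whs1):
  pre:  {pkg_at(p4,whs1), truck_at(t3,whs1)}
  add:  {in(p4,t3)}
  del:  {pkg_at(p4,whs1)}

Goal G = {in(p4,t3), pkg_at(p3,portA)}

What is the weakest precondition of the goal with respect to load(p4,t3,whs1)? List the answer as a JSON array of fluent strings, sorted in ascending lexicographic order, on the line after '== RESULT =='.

Regress:
  G ∩ del = {}  (empty — regression defined)
  G \ add = {in(p4,t3), pkg_at(p3,portA)} \ {in(p4,t3)} = {pkg_at(p3,portA)}
  ∪ pre   = {pkg_at(p3,portA)} ∪ {pkg_at(p4,whs1), truck_at(t3,whs1)}
          = {pkg_at(p3,portA), pkg_at(p4,whs1), truck_at(t3,whs1)}

== RESULT ==
["pkg_at(p3,portA)", "pkg_at(p4,whs1)", "truck_at(t3,whs1)"]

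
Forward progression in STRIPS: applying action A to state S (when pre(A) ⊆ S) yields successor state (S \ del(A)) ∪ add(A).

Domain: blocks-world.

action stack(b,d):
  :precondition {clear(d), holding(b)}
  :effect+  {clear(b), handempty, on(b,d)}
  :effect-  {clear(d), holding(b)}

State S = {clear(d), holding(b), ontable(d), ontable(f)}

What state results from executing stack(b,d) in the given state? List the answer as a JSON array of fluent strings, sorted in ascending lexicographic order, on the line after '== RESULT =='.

Progress:
  pre ⊆ S: {clear(d), holding(b)} ⊆ S  — applicable
  S \ del = {ontable(d), ontable(f)}
  ∪ add   = {clear(b), handempty, on(b,d), ontable(d), ontable(f)}

== RESULT ==
["clear(b)", "handempty", "on(b,d)", "ontable(d)", "ontable(f)"]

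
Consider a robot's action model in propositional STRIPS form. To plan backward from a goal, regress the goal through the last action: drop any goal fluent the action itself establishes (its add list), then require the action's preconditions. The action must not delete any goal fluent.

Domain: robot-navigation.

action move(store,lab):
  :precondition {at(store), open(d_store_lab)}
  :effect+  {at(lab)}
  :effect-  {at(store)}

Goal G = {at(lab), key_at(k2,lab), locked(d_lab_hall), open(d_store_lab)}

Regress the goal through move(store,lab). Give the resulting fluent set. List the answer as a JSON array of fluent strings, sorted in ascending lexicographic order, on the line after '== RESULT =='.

Compute (G \ add) ∪ pre:
  G ∩ del = {}  (empty — regression defined)
  G \ add = {at(lab), key_at(k2,lab), locked(d_lab_hall), open(d_store_lab)} \ {at(lab)} = {key_at(k2,lab), locked(d_lab_hall), open(d_store_lab)}
  ∪ pre   = {key_at(k2,lab), locked(d_lab_hall), open(d_store_lab)} ∪ {at(store), open(d_store_lab)}
          = {at(store), key_at(k2,lab), locked(d_lab_hall), open(d_store_lab)}

== RESULT ==
["at(store)", "key_at(k2,lab)", "locked(d_lab_hall)", "open(d_store_lab)"]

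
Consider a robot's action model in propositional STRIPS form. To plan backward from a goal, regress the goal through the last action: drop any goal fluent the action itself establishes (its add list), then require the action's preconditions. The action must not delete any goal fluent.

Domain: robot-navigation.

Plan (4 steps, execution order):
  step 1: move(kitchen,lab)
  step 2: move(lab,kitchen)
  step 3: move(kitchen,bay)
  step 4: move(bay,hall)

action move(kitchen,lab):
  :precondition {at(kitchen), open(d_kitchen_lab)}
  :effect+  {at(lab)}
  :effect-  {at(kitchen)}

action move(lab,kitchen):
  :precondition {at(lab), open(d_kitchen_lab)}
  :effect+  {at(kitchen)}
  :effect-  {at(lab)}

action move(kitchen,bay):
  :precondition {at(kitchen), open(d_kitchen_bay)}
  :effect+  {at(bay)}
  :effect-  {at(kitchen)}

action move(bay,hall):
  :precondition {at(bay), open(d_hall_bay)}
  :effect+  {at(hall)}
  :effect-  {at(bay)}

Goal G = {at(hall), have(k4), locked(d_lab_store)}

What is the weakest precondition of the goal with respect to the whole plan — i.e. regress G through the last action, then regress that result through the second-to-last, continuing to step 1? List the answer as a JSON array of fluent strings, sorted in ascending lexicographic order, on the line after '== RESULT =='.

Work backward from the goal:
  through step 4 (move(bay,hall)): drop {at(hall)}, keep {have(k4), locked(d_lab_store)}, require {at(bay), open(d_hall_bay)}
    → {at(bay), have(k4), locked(d_lab_store), open(d_hall_bay)}
  through step 3 (move(kitchen,bay)): drop {at(bay)}, keep {have(k4), locked(d_lab_store), open(d_hall_bay)}, require {at(kitchen), open(d_kitchen_bay)}
    → {at(kitchen), have(k4), locked(d_lab_store), open(d_hall_bay), open(d_kitchen_bay)}
  through step 2 (move(lab,kitchen)): drop {at(kitchen)}, keep {have(k4), locked(d_lab_store), open(d_hall_bay), open(d_kitchen_bay)}, require {at(lab), open(d_kitchen_lab)}
    → {at(lab), have(k4), locked(d_lab_store), open(d_hall_bay), open(d_kitchen_bay), open(d_kitchen_lab)}
  through step 1 (move(kitchen,lab)): drop {at(lab)}, keep {have(k4), locked(d_lab_store), open(d_hall_bay), open(d_kitchen_bay), open(d_kitchen_lab)}, require {at(kitchen), open(d_kitchen_lab)}
    → {at(kitchen), have(k4), locked(d_lab_store), open(d_hall_bay), open(d_kitchen_bay), open(d_kitchen_lab)}

== RESULT ==
["at(kitchen)", "have(k4)", "locked(d_lab_store)", "open(d_hall_bay)", "open(d_kitchen_bay)", "open(d_kitchen_lab)"]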